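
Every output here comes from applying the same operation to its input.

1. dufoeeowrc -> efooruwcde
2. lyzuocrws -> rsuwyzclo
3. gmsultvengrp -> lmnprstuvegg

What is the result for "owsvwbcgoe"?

In each case the input is transformed by: sort the characters into alphabetical order, then move the first 3 characters to the end (rotate left by 3).
Working it through for "owsvwbcgoe": intermediate "bcegoosvww", final "goosvwwbce".

goosvwwbce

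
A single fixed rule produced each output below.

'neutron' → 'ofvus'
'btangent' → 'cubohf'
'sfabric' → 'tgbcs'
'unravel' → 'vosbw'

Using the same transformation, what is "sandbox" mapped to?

tboec

What's happening: shift every letter 1 place forward in the alphabet (wrapping around), then delete the last 2 characters.
Applying that to "sandbox" gives "tboec".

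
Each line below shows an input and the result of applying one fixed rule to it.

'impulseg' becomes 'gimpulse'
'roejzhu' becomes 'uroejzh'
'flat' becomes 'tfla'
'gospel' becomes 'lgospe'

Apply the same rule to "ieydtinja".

aieydtinj

What's happening: move the last character to the front.
Doing the same to "ieydtinja": "aieydtinj".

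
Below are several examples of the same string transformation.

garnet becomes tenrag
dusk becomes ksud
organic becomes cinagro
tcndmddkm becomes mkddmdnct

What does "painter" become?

The rule is to reverse the string.
So "painter" becomes "retniap".

retniap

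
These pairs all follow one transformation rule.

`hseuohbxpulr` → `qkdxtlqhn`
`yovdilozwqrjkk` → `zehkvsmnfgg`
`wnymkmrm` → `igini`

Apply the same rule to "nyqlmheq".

The transformation: shift every letter 4 places backward in the alphabet (wrapping around), then delete the first 3 characters.
On "nyqlmheq": the first step gives "jumhidam", and the second then gives "hidam".
(Check on "hseuohbxpulr": → "doaqkdxtlqhn" → "qkdxtlqhn" ✓)

hidam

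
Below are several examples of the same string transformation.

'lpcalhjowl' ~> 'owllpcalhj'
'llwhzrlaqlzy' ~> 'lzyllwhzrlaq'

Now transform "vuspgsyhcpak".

pakvuspgsyhc

In each case the input is transformed by: move the last 3 characters to the front (rotate right by 3).
So "vuspgsyhcpak" becomes "pakvuspgsyhc".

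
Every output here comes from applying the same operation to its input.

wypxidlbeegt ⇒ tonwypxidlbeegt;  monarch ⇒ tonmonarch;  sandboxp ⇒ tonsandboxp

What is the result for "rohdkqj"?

Each output is the input with this applied: prepend "ton".
So "rohdkqj" becomes "tonrohdkqj".

tonrohdkqj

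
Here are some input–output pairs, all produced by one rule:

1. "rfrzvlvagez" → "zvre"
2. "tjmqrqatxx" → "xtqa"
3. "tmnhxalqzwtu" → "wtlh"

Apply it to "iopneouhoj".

unji

The transformation: keep one character in every 3, starting at position 1 (positions 1st, 4th, 7th, ...), then sort the characters into reverse alphabetical order.
On "iopneouhoj": the first step gives "inuj", and the second then gives "unji".
(Check on "rfrzvlvagez": → "rzve" → "zvre" ✓)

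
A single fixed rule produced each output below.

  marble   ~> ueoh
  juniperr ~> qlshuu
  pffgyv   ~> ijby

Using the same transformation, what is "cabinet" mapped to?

Rule — delete the first 2 characters, then shift every letter 3 places forward in the alphabet (wrapping around).
Applying both steps to "cabinet": "binet", then "elqhw".

elqhw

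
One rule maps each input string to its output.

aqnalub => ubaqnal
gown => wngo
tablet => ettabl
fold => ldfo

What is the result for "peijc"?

Each output is the input with this applied: move the last 2 characters to the front (rotate right by 2).
Applying that to "peijc" gives "jcpei".

jcpei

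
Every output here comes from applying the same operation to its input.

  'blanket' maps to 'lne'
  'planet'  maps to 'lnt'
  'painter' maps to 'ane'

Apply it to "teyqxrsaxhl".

eqrah

Rule — keep every other character starting from the second (positions 2nd, 4th, 6th, ...).
Doing the same to "teyqxrsaxhl": "eqrah".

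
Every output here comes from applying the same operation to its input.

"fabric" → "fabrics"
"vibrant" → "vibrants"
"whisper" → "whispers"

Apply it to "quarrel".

quarrels

In each case the input is transformed by: append "s".
"quarrel" → "quarrels".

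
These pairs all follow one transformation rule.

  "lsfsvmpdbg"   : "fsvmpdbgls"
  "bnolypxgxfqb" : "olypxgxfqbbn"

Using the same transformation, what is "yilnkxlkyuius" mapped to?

The pattern: move the first 2 characters to the end (rotate left by 2).
For "yilnkxlkyuius" the result is "lnkxlkyuiusyi".

lnkxlkyuiusyi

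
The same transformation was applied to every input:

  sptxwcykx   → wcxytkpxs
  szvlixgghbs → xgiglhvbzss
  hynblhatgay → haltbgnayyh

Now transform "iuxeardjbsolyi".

Looking at the pairs, the operation is to take characters alternately from the front and the back (1st, last, 2nd, 2nd-last, ...), then reverse the string.
On "iuxeardjbsolyi": the first step gives "iiuyxleoasrbdj", and the second then gives "jdbrsaoelxyuii".

jdbrsaoelxyuii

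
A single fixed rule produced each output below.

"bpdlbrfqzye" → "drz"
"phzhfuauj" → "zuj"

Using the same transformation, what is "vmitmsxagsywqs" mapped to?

isgw

What's happening: keep one character in every 3, starting at position 3 (positions 3rd, 6th, 9th, ...).
So "vmitmsxagsywqs" becomes "isgw".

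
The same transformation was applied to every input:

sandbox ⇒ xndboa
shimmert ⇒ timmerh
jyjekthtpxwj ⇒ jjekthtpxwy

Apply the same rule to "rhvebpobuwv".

The pattern: delete the first character, then swap the first and last characters.
For "rhvebpobuwv", step one produces "hvebpobuwv"; step two turns that into "vvebpobuwh".

vvebpobuwh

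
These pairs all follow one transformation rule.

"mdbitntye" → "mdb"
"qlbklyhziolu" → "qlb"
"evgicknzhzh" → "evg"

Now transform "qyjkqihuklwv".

qyj

Rule — keep only the first 3 characters.
For "qyjkqihuklwv" the result is "qyj".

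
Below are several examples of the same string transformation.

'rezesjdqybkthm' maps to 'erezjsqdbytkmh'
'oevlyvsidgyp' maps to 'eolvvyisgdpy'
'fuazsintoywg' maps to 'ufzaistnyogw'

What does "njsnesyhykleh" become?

In each case the input is transformed by: swap each adjacent pair of characters (1↔2, 3↔4, ...).
Applying that to "njsnesyhykleh" gives "jnnssehykyelh".

jnnssehykyelh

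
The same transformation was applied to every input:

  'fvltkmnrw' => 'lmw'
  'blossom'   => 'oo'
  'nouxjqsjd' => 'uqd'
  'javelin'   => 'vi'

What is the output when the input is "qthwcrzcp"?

hrp

In each case the input is transformed by: keep one character in every 3, starting at position 3 (positions 3rd, 6th, 9th, ...).
"qthwcrzcp" → "hrp".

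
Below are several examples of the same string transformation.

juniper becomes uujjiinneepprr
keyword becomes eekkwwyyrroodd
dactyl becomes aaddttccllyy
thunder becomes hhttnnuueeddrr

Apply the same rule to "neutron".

Rule — swap each adjacent pair of characters (1↔2, 3↔4, ...), then double every character.
On "neutron": the first step gives "entuorn", and the second then gives "eennttuuoorrnn".

eennttuuoorrnn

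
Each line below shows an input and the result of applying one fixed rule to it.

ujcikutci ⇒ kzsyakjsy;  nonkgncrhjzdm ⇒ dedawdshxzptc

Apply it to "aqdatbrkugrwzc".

The pattern: shift every letter 10 places backward in the alphabet (wrapping around).
Doing the same to "aqdatbrkugrwzc": "qgtqjrhakwhmps".

qgtqjrhakwhmps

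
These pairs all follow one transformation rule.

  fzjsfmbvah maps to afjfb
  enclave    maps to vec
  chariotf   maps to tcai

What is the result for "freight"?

hfe

Looking at the pairs, the operation is to move the last 3 characters to the front (rotate right by 3), then keep every other character starting from the second (positions 2nd, 4th, 6th, ...).
"freight" → "ghtfrei" → "hfe".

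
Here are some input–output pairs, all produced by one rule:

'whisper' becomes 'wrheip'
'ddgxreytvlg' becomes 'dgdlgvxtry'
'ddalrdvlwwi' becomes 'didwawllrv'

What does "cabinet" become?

The rule is to take characters alternately from the front and the back (1st, last, 2nd, 2nd-last, ...), then delete the last character.
Applying both steps to "cabinet": "ctaebni", then "ctaebn".

ctaebn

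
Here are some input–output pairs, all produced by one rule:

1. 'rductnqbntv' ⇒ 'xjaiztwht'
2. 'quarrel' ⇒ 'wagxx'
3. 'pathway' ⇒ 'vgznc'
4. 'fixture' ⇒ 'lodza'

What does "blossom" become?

Rule — delete the last 2 characters, then shift every letter 6 places forward in the alphabet (wrapping around).
On "blossom": the first step gives "bloss", and the second then gives "hruyy".
(Check on "rductnqbntv": → "rductnqbn" → "xjaiztwht" ✓)

hruyy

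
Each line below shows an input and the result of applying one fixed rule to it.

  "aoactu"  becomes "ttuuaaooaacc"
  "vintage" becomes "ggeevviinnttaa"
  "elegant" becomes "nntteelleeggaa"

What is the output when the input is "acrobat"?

In each case the input is transformed by: move the last 2 characters to the front (rotate right by 2), then double every character.
Working it through for "acrobat": intermediate "atacrob", final "aattaaccrroobb".

aattaaccrroobb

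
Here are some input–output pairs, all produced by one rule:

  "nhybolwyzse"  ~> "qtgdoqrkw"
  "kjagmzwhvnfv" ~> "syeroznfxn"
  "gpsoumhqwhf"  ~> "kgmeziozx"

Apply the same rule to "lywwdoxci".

oovgpua

Rule — shift every letter 8 places backward in the alphabet (wrapping around), then delete the first 2 characters.
"lywwdoxci" → "oovgpua".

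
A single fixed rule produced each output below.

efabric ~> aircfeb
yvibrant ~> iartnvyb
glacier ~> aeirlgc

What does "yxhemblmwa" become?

hbmmlawxye

Looking at the pairs, the operation is to swap each adjacent pair of characters (1↔2, 3↔4, ...), then move the first 3 characters to the end (rotate left by 3).
For "yxhemblmwa", step one produces "xyehbmmlaw"; step two turns that into "hbmmlawxye".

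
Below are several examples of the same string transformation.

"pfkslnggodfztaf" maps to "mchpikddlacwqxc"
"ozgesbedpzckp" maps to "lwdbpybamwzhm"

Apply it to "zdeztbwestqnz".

wabwqytbpqnkw

Rule — shift every letter 3 places backward in the alphabet (wrapping around).
Applying that to "zdeztbwestqnz" gives "wabwqytbpqnkw".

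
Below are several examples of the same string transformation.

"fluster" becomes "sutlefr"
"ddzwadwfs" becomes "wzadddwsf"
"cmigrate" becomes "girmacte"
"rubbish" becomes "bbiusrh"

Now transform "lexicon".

Looking at the pairs, the operation is to move the first 3 characters to the end (rotate left by 3), then take characters alternately from the front and the back (1st, last, 2nd, 2nd-last, ...).
Starting from "lexicon": after the first operation, "iconlex"; after the second, "ixceoln".

ixceoln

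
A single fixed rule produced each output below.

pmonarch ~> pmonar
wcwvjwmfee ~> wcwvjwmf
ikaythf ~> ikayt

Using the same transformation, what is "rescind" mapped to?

resci

The transformation: delete the last 2 characters.
For "rescind" the result is "resci".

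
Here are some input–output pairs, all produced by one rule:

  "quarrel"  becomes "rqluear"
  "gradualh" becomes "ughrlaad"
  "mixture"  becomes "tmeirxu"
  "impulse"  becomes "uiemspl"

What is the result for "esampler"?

persealm

Rule — take characters alternately from the front and the back (1st, last, 2nd, 2nd-last, ...), then move the last character to the front.
Working it through for "esampler": intermediate "ersealmp", final "persealm".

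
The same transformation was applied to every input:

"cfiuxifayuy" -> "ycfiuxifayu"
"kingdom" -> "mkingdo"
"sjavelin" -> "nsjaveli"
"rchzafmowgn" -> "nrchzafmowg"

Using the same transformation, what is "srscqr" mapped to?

In each case the input is transformed by: move the last character to the front.
Doing the same to "srscqr": "rsrscq".

rsrscq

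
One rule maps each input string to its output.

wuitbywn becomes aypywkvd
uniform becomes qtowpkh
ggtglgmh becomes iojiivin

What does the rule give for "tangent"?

gpvvcpi

Rule — shift every letter 2 places forward in the alphabet (wrapping around), then move the last 3 characters to the front (rotate right by 3).
On "tangent": the first step gives "vcpigpv", and the second then gives "gpvvcpi".
(Check on "ggtglgmh": → "iivinioj" → "iojiivin" ✓)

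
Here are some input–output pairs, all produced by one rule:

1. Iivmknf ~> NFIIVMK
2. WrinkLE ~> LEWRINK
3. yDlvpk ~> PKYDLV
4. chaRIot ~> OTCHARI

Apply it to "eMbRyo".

YOEMBR

The transformation: move the last 2 characters to the front (rotate right by 2), then convert every letter to uppercase.
"eMbRyo" → "yoeMbR" → "YOEMBR".
(Check on "Iivmknf": → "nfIivmk" → "NFIIVMK" ✓)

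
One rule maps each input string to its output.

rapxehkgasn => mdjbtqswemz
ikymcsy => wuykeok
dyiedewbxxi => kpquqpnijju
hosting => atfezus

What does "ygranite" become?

skmduzqf

Looking at the pairs, the operation is to shift every letter 12 places forward in the alphabet (wrapping around), then swap each adjacent pair of characters (1↔2, 3↔4, ...).
Applying both steps to "ygranite": "ksdmzufq", then "skmduzqf".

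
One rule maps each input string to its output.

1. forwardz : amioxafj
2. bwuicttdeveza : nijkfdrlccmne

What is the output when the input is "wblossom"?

What's happening: shift every letter 9 places forward in the alphabet (wrapping around), then move the last 3 characters to the front (rotate right by 3).
Working it through for "wblossom": intermediate "fkuxbbxv", final "bxvfkuxb".

bxvfkuxb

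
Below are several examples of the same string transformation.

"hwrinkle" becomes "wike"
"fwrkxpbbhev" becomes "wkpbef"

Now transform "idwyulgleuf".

dyllui

Each output is the input with this applied: move the first character to the end, then keep every other character starting from the first (positions 1st, 3rd, 5th, ...).
Applying both steps to "idwyulgleuf": "dwyulgleufi", then "dyllui".
(Check on "fwrkxpbbhev": → "wrkxpbbhevf" → "wkpbef" ✓)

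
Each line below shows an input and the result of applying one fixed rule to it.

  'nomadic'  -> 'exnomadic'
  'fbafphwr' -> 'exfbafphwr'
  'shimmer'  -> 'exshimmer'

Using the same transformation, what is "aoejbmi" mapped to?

exaoejbmi

The pattern: prepend "ex".
So "aoejbmi" becomes "exaoejbmi".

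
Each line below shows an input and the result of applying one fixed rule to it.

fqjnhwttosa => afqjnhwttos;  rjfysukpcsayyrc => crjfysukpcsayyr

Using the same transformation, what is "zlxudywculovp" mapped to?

In each case the input is transformed by: move the last character to the front.
Applying that to "zlxudywculovp" gives "pzlxudywculov".

pzlxudywculov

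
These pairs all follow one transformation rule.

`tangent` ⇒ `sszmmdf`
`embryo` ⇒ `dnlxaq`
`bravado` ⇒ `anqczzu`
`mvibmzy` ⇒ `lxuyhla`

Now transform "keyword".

The rule is to take characters alternately from the front and the back (1st, last, 2nd, 2nd-last, ...), then shift every letter 1 place backward in the alphabet (wrapping around).
On "keyword": the first step gives "kderyow", and the second then gives "jcdqxnv".

jcdqxnv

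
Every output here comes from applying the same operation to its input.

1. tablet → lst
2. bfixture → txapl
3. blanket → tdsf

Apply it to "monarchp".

egfsj

Each output is the input with this applied: shift every letter 8 places backward in the alphabet (wrapping around), then delete the last 3 characters.
For "monarchp", step one produces "egfsjuzh"; step two turns that into "egfsj".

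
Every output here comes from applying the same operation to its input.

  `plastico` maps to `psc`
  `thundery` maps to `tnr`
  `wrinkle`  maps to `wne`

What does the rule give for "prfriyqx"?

prq

The transformation: keep one character in every 3, starting at position 1 (positions 1st, 4th, 7th, ...).
"prfriyqx" → "prq".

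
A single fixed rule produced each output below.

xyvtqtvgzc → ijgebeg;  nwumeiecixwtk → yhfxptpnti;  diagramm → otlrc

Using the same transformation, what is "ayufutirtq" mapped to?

Each output is the input with this applied: shift every letter 11 places forward in the alphabet (wrapping around), then delete the last 3 characters.
Working it through for "ayufutirtq": intermediate "ljfqfetceb", final "ljfqfet".

ljfqfet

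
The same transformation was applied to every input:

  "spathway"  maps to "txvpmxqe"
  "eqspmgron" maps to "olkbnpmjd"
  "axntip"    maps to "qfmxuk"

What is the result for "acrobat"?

yxqxzol

What's happening: shift every letter 3 places backward in the alphabet (wrapping around), then move the last 3 characters to the front (rotate right by 3).
So "acrobat" becomes "yxqxzol".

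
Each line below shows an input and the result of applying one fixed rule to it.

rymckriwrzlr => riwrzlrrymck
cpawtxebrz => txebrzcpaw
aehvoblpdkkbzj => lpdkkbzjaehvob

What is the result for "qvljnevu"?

The rule is to move the last character to the front, then swap the front and back halves of the string.
Working it through for "qvljnevu": intermediate "uqvljnev", final "jnevuqvl".

jnevuqvl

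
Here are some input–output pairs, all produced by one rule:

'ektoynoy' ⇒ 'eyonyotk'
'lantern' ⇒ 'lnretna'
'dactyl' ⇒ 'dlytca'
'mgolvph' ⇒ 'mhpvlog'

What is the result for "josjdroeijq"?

jqjieordjso

The pattern: move the first character to the end, then reverse the string.
For "josjdroeijq", step one produces "osjdroeijqj"; step two turns that into "jqjieordjso".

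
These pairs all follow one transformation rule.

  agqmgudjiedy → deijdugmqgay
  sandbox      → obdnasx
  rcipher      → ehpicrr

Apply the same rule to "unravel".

evarnul

Looking at the pairs, the operation is to move the last character to the front, then reverse the string.
For "unravel", step one produces "lunrave"; step two turns that into "evarnul".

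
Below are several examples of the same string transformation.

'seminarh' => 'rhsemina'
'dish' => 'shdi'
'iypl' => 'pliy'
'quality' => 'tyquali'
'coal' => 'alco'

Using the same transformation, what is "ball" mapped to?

llba

Looking at the pairs, the operation is to move the last 2 characters to the front (rotate right by 2).
"ball" → "llba".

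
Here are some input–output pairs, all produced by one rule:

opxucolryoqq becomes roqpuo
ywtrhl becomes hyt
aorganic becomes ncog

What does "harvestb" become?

Looking at the pairs, the operation is to swap the front and back halves of the string, then keep every other character starting from the second (positions 2nd, 4th, 6th, ...).
Starting from "harvestb": after the first operation, "estbharv"; after the second, "sbav".
(Check on "aorganic": → "anicaorg" → "ncog" ✓)

sbav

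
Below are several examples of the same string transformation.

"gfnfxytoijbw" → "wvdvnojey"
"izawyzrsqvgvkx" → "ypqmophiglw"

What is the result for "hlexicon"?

xbuny

What's happening: shift every letter 10 places backward in the alphabet (wrapping around), then delete the last 3 characters.
Working it through for "hlexicon": intermediate "xbunysed", final "xbuny".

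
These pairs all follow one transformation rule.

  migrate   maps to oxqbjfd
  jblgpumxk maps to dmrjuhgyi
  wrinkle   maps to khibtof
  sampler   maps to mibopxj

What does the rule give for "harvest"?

Each output is the input with this applied: shift every letter 3 places backward in the alphabet (wrapping around), then move the first 3 characters to the end (rotate left by 3).
Applying both steps to "harvest": "exosbpq", then "sbpqexo".

sbpqexo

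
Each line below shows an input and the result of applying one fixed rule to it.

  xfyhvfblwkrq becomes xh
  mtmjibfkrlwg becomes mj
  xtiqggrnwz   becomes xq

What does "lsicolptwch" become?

Looking at the pairs, the operation is to keep one character in every 3, starting at position 1 (positions 1st, 4th, 7th, ...), then delete the last 2 characters.
Applying both steps to "lsicolptwch": "lcpc", then "lc".

lc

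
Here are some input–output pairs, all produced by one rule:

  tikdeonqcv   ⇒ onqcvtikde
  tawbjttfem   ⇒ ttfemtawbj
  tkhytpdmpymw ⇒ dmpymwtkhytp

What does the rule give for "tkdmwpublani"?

What's happening: swap the front and back halves of the string.
"tkdmwpublani" → "ublanitkdmwp".

ublanitkdmwp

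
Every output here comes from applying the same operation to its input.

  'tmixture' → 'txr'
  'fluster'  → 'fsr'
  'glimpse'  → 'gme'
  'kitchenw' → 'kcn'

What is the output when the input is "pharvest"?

prs

In each case the input is transformed by: keep one character in every 3, starting at position 1 (positions 1st, 4th, 7th, ...).
Doing the same to "pharvest": "prs".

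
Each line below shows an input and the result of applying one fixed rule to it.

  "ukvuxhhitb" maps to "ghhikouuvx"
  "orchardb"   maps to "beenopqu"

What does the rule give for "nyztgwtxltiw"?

agggjjklmtvy

Rule — shift every letter 13 places forward in the alphabet (wrapping around) — i.e. ROT13, then sort the characters into alphabetical order.
Applying both steps to "nyztgwtxltiw": "almgtjgkygvj", then "agggjjklmtvy".
(Check on "orchardb": → "bepuneqo" → "beenopqu" ✓)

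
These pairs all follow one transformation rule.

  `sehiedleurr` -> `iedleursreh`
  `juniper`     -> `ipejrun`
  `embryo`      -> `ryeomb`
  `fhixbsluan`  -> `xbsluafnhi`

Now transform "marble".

blmear

The transformation: swap the first and last characters, then move the first 3 characters to the end (rotate left by 3).
For "marble" the result is "blmear".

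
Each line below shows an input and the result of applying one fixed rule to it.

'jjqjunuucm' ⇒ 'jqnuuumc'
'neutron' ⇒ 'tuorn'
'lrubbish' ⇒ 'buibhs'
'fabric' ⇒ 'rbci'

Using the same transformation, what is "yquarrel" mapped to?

aurrle

The transformation: delete the first 2 characters, then swap each adjacent pair of characters (1↔2, 3↔4, ...).
On "yquarrel": the first step gives "uarrel", and the second then gives "aurrle".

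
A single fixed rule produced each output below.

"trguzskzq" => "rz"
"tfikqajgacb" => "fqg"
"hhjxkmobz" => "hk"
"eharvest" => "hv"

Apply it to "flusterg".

lt

Rule — keep one character in every 3, starting at position 2 (positions 2nd, 5th, 8th, ...), then delete the last character.
Applying both steps to "flusterg": "ltg", then "lt".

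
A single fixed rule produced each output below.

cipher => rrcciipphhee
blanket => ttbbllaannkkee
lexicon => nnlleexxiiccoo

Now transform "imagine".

Each output is the input with this applied: double every character, then move the last 2 characters to the front (rotate right by 2).
On "imagine": the first step gives "iimmaaggiinnee", and the second then gives "eeiimmaaggiinn".

eeiimmaaggiinn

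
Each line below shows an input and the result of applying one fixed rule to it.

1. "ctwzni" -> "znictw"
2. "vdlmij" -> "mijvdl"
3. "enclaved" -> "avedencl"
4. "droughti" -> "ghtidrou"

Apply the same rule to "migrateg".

ategmigr

Looking at the pairs, the operation is to swap the front and back halves of the string.
On "migrateg" that produces "ategmigr".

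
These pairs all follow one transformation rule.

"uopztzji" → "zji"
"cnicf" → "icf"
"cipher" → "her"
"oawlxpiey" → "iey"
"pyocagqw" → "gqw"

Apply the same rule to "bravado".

ado

The rule is to keep only the last 3 characters.
"bravado" → "ado".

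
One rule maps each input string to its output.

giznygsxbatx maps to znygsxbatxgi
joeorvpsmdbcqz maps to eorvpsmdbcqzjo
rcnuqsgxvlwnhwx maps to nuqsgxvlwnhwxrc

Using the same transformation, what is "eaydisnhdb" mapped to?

The transformation: move the first 2 characters to the end (rotate left by 2).
"eaydisnhdb" → "ydisnhdbea".

ydisnhdbea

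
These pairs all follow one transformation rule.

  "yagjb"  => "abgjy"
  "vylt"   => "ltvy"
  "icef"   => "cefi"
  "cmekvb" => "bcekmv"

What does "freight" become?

The pattern: sort the characters into alphabetical order.
"freight" → "efghirt".

efghirt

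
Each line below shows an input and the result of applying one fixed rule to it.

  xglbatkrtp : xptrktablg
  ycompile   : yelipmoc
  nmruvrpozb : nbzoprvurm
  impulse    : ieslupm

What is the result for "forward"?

fdrawro

The transformation: reverse the string, then move the last character to the front.
Applying both steps to "forward": "drawrof", then "fdrawro".
(Check on "impulse": → "eslupmi" → "ieslupm" ✓)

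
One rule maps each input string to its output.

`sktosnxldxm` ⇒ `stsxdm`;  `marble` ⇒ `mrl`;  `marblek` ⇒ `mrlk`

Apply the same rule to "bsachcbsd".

The pattern: keep every other character starting from the first (positions 1st, 3rd, 5th, ...).
Applying that to "bsachcbsd" gives "bahbd".

bahbd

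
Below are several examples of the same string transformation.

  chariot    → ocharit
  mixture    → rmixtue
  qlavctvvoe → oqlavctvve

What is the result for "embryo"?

What's happening: move the last character to the front, then swap the first and last characters.
Working it through for "embryo": intermediate "oembry", final "yembro".

yembro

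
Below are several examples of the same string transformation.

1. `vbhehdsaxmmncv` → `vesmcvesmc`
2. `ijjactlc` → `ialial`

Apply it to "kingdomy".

kgmkgm

Looking at the pairs, the operation is to keep one character in every 3, starting at position 1 (positions 1st, 4th, 7th, ...), then write the whole string twice.
Starting from "kingdomy": after the first operation, "kgm"; after the second, "kgmkgm".
(Check on "vbhehdsaxmmncv": → "vesmc" → "vesmcvesmc" ✓)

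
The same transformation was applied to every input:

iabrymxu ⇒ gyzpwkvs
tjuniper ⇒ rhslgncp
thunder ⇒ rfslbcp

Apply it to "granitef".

In each case the input is transformed by: shift every letter 2 places backward in the alphabet (wrapping around).
Applying that to "granitef" gives "epylgrcd".

epylgrcd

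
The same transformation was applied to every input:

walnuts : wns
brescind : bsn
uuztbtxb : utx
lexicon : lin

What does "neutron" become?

The pattern: keep one character in every 3, starting at position 1 (positions 1st, 4th, 7th, ...).
So "neutron" becomes "ntn".

ntn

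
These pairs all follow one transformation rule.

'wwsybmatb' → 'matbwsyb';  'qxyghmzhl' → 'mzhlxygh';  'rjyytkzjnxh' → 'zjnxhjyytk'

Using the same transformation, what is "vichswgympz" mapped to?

Rule — delete the first character, then swap the front and back halves of the string.
"vichswgympz" → "ichswgympz" → "gympzichsw".

gympzichsw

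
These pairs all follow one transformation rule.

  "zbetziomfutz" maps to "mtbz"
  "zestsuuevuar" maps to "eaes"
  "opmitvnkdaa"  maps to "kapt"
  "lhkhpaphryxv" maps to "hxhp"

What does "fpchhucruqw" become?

The pattern: keep one character in every 3, starting at position 2 (positions 2nd, 5th, 8th, ...), then swap the front and back halves of the string.
Doing the same to "fpchhucruqw": "rwph".

rwph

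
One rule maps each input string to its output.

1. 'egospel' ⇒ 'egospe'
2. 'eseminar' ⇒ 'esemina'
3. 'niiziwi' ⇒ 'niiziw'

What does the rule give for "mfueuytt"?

The transformation: delete the last character.
Doing the same to "mfueuytt": "mfueuyt".

mfueuyt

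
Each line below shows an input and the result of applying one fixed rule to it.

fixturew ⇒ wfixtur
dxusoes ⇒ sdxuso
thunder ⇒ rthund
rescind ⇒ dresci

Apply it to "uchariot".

tuchari

Each output is the input with this applied: move the last character to the front, then delete the last character.
"uchariot" → "tuchario" → "tuchari".
(Check on "thunder": → "rthunde" → "rthund" ✓)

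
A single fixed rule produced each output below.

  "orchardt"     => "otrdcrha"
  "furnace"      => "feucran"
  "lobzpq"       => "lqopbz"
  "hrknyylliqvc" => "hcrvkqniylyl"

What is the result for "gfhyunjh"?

The transformation: take characters alternately from the front and the back (1st, last, 2nd, 2nd-last, ...).
On "gfhyunjh" that produces "ghfjhnyu".

ghfjhnyu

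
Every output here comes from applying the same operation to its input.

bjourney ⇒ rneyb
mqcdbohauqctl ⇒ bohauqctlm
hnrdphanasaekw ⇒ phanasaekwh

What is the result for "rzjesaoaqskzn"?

saoaqskznr

The transformation: move the first character to the end, then delete the first 3 characters.
"rzjesaoaqskzn" → "zjesaoaqskznr" → "saoaqskznr".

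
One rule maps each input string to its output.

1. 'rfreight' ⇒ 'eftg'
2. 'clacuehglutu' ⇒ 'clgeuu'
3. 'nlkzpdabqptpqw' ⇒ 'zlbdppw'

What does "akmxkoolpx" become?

What's happening: keep every other character starting from the second (positions 2nd, 4th, 6th, ...), then swap each adjacent pair of characters (1↔2, 3↔4, ...).
"akmxkoolpx" → "kxolx" → "xklox".

xklox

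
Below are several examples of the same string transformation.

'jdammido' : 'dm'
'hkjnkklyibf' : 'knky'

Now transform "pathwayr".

What's happening: delete the last 3 characters, then keep every other character starting from the second (positions 2nd, 4th, 6th, ...).
For "pathwayr", step one produces "pathw"; step two turns that into "ah".

ah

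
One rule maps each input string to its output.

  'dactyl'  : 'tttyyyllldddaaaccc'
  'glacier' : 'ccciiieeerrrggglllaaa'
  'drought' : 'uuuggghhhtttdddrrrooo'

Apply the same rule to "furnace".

nnnaaaccceeefffuuurrr

Rule — move the first 3 characters to the end (rotate left by 3), then repeat every character 3 times.
Working it through for "furnace": intermediate "nacefur", final "nnnaaaccceeefffuuurrr".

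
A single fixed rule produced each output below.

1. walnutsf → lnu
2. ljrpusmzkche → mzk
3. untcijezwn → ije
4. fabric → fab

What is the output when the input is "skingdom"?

Each output is the input with this applied: move the last 3 characters to the front (rotate right by 3), then keep only the last 3 characters.
"skingdom" → "domsking" → "ing".
(Check on "ljrpusmzkche": → "cheljrpusmzk" → "mzk" ✓)

ing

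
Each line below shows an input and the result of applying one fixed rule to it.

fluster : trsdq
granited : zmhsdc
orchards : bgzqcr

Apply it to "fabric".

aqhb

Looking at the pairs, the operation is to shift every letter 1 place backward in the alphabet (wrapping around), then delete the first 2 characters.
"fabric" → "ezaqhb" → "aqhb".
(Check on "orchards": → "nqbgzqcr" → "bgzqcr" ✓)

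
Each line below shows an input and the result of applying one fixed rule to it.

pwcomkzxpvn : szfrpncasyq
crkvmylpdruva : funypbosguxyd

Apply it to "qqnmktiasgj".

ttqpnwldvjm

What's happening: shift every letter 3 places forward in the alphabet (wrapping around).
Applying that to "qqnmktiasgj" gives "ttqpnwldvjm".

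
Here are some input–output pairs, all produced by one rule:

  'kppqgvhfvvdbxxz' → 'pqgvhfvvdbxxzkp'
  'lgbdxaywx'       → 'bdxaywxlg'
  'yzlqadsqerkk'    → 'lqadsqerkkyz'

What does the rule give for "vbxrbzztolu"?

The transformation: move the first 2 characters to the end (rotate left by 2).
On "vbxrbzztolu" that produces "xrbzztoluvb".

xrbzztoluvb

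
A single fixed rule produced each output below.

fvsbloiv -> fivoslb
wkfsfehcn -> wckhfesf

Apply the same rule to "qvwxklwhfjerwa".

qwvrwexjkflhw

What's happening: delete the last character, then take characters alternately from the front and the back (1st, last, 2nd, 2nd-last, ...).
Applying both steps to "qvwxklwhfjerwa": "qvwxklwhfjerw", then "qwvrwexjkflhw".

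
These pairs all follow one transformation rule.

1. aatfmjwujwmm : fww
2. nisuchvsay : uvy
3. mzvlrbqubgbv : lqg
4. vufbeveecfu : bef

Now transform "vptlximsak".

lmk

What's happening: delete the first 3 characters, then keep one character in every 3, starting at position 1 (positions 1st, 4th, 7th, ...).
Working it through for "vptlximsak": intermediate "lximsak", final "lmk".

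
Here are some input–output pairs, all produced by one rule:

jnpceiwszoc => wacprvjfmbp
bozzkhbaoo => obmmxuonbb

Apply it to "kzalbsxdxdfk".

xmnyofkqkqsx

The rule is to shift every letter 13 places forward in the alphabet (wrapping around) — i.e. ROT13.
For "kzalbsxdxdfk" the result is "xmnyofkqkqsx".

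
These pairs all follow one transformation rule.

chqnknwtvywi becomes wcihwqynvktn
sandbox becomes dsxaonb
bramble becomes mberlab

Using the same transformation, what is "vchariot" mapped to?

What's happening: take characters alternately from the front and the back (1st, last, 2nd, 2nd-last, ...), then move the last character to the front.
For "vchariot", step one produces "vtcohiar"; step two turns that into "rvtcohia".
(Check on "chqnknwtvywi": → "cihwqynvktnw" → "wcihwqynvktn" ✓)

rvtcohia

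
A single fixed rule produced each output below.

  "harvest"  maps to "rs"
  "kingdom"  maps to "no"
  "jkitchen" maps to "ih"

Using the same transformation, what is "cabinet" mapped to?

be

The pattern: keep one character in every 3, starting at position 3 (positions 3rd, 6th, 9th, ...).
"cabinet" → "be".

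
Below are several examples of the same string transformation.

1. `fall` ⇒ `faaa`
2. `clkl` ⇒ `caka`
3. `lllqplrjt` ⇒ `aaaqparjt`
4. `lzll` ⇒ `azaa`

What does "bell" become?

The pattern: replace every "l" with "a".
"bell" → "beaa".

beaa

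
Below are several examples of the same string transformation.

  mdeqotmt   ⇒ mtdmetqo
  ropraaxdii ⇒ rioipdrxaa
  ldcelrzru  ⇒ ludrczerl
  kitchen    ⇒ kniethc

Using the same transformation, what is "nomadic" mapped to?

Rule — take characters alternately from the front and the back (1st, last, 2nd, 2nd-last, ...).
Applying that to "nomadic" gives "ncoimda".

ncoimda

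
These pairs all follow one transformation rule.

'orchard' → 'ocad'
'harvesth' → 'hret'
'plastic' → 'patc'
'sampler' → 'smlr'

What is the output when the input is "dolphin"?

dlhn

Rule — keep every other character starting from the first (positions 1st, 3rd, 5th, ...).
So "dolphin" becomes "dlhn".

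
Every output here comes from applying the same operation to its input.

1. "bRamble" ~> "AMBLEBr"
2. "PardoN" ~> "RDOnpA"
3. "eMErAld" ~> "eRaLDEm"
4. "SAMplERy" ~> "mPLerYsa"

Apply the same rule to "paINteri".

inTERIPA

The rule is to move the first 2 characters to the end (rotate left by 2), then flip the case of every letter.
Doing the same to "paINteri": "inTERIPA".
(Check on "eMErAld": → "ErAldeM" → "eRaLDEm" ✓)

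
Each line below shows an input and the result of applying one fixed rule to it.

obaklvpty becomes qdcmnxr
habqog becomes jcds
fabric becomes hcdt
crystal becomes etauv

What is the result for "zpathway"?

brcvjy

The rule is to shift every letter 2 places forward in the alphabet (wrapping around), then delete the last 2 characters.
For "zpathway", step one produces "brcvjyca"; step two turns that into "brcvjy".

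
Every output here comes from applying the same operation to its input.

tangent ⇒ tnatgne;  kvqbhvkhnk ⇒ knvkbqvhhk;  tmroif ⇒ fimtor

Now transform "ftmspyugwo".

owtfsmypgu

The transformation: move the last 2 characters to the front (rotate right by 2), then swap each adjacent pair of characters (1↔2, 3↔4, ...).
Applying both steps to "ftmspyugwo": "woftmspyug", then "owtfsmypgu".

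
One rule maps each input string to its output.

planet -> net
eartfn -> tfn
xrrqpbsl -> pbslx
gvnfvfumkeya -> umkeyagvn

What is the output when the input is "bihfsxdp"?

The pattern: swap the front and back halves of the string, then delete the last 3 characters.
Starting from "bihfsxdp": after the first operation, "sxdpbihf"; after the second, "sxdpb".

sxdpb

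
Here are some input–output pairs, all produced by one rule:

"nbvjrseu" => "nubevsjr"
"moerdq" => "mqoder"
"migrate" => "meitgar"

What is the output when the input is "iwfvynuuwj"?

ijwwfuvuyn

The transformation: take characters alternately from the front and the back (1st, last, 2nd, 2nd-last, ...).
Applying that to "iwfvynuuwj" gives "ijwwfuvuyn".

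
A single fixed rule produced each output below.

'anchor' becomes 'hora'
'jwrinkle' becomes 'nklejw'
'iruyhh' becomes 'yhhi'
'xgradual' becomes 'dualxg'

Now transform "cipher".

What's happening: swap the front and back halves of the string, then delete the last 2 characters.
Starting from "cipher": after the first operation, "hercip"; after the second, "herc".

herc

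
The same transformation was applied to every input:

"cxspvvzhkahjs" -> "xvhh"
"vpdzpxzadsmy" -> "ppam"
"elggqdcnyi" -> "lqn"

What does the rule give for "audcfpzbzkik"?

In each case the input is transformed by: keep one character in every 3, starting at position 2 (positions 2nd, 5th, 8th, ...).
Applying that to "audcfpzbzkik" gives "ufbi".

ufbi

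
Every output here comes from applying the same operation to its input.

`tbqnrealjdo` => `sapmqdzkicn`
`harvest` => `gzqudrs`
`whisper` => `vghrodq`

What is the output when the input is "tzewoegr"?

sydvndfq

Each output is the input with this applied: shift every letter 1 place backward in the alphabet (wrapping around).
On "tzewoegr" that produces "sydvndfq".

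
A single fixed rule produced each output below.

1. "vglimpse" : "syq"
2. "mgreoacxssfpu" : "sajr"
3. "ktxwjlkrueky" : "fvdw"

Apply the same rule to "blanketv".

Rule — keep one character in every 3, starting at position 2 (positions 2nd, 5th, 8th, ...), then shift every letter 12 places forward in the alphabet (wrapping around).
For "blanketv" the result is "xwh".
(Check on "vglimpse": → "gme" → "syq" ✓)

xwh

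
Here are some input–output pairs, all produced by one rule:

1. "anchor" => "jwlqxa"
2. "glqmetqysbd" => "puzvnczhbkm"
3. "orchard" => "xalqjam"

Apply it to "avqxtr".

Rule — shift every letter 9 places forward in the alphabet (wrapping around).
"avqxtr" → "jezgca".

jezgca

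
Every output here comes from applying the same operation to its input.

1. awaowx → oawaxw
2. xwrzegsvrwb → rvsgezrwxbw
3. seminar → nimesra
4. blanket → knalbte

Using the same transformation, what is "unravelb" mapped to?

What's happening: move the last 2 characters to the front (rotate right by 2), then reverse the string.
Applying both steps to "unravelb": "lbunrave", then "evarnubl".

evarnubl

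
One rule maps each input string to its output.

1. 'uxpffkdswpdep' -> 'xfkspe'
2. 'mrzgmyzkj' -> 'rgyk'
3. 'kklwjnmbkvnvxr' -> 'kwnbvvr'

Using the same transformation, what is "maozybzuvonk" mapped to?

azbuok

Looking at the pairs, the operation is to keep every other character starting from the second (positions 2nd, 4th, 6th, ...).
For "maozybzuvonk" the result is "azbuok".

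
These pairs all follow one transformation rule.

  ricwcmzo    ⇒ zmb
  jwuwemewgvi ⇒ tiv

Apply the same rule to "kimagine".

Rule — shift every letter 13 places forward in the alphabet (wrapping around) — i.e. ROT13, then keep only the last 3 characters.
For "kimagine", step one produces "xvzntvar"; step two turns that into "var".

var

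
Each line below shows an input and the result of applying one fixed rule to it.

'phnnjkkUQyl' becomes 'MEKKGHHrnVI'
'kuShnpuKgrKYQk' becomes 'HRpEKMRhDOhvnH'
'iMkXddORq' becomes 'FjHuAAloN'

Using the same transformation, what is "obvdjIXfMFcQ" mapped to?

The transformation: shift every letter 3 places backward in the alphabet (wrapping around), then flip the case of every letter.
"obvdjIXfMFcQ" → "lysagFUcJCzN" → "LYSAGfuCjcZn".
(Check on "phnnjkkUQyl": → "mekkghhRNvi" → "MEKKGHHrnVI" ✓)

LYSAGfuCjcZn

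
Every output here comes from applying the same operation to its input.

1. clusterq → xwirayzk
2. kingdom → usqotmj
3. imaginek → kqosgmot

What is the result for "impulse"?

Rule — move the last 2 characters to the front (rotate right by 2), then shift every letter 6 places forward in the alphabet (wrapping around).
On "impulse": the first step gives "seimpul", and the second then gives "ykosvar".

ykosvar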